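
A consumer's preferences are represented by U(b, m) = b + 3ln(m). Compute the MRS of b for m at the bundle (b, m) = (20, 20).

MRS = 20/3

MU_b = 1, MU_m = 3/m.
MRS = 1 ÷ (3/m).
At (20, 20): MRS = 20/3.
That is, one extra unit of b is worth 20/3 units of m at the margin.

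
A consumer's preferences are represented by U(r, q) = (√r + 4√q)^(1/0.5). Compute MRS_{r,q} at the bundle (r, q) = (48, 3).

MRS = 1/16

For CES with ρ = 0.5, MRS = (1/4)·√(q/r).
At (48, 3): MRS = 1/16.
That is, one extra unit of r is worth 1/16 units of q at the margin.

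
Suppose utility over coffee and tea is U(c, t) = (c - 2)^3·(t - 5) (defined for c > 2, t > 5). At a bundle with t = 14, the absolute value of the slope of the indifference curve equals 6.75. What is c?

MU_c = 3·(c−2)^2·(t−5), MU_t = (c−2)^3.
MRS = (3/1)·(t−5)/(c−2).
Substitute t = 14: MRS = 27/(c − 2). Setting this equal to 6.75 gives c − 2 = 27/6.75 = 4, so c = 6.

c = 6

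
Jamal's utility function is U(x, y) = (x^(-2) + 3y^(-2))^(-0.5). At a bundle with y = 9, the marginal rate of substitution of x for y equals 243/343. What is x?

x = 7

For CES with ρ = -2, MRS = (1/3)·(y/x)^3.
Setting (1/3)·(9/x)^3 = 243/343 gives (9/x)^3 = 729/343, so 9/x = 9/7 and x = 7.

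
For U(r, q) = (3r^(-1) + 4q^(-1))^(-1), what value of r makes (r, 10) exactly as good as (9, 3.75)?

U depends on (r, q) only through S = 3r^(-1) + 4q^(-1), so equal utility means equal S. At (9, 3.75): S = 1.4.
With q = 10: 4·10^(-1) = 0.4, so 3r^(-1) = 1.4 − 0.4 = 1, i.e. r^(-1) = 1/3.
Hence r = 1/(1/3) = 3.
Check: U(3, 10) = 0.7143.

r = 3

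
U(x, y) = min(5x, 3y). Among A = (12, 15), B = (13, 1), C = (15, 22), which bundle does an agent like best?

Evaluate utility at each bundle:
U(A) = 45.
U(B) = 3.
U(C) = 66.
Highest utility is C, so C ≻ A ≻ B.

Bundle C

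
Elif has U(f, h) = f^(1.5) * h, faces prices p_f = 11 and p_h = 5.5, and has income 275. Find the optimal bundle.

f* = 15, h* = 20

MU_f = 1.5·√f·h and MU_h = f^(1.5).
MRS = MU_f/MU_h = (1.5)·h/f.
Tangency: set MRS = p_f/p_h = 11/5.5 = 2.
So (1.5)·h/f = 2, i.e. h = (4/3)·f.
Substitute into the budget 11·f + 5.5·h = 275: (55/3)·f = 275, so f* = 15.
Then h* = (4/3)·15 = 20.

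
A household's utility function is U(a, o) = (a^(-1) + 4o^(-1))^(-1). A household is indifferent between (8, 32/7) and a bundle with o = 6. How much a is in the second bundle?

a = 3

U depends on (a, o) only through S = a^(-1) + 4o^(-1), so equal utility means equal S. At (8, 32/7): S = 1.
With o = 6: 4·6^(-1) = 2/3, so a^(-1) = 1 − 2/3 = 1/3.
Hence a = 1/(1/3) = 3.
Check: U(3, 6) = 1.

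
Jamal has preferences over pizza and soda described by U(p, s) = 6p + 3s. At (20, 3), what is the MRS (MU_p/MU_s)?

MRS = 2

MU_p = 6, MU_s = 3, so MRS = 6/3 = 2 at every bundle.
At (20, 3): MRS = 2.
So at (20, 3) the consumer would give up 2 units of s for one more unit of p.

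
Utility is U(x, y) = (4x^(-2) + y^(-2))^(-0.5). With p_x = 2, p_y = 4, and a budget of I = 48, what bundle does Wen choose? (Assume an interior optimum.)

x* = 12, y* = 6

For CES with ρ = -2, MRS = (4/1)·(y/x)^3.
Tangency: set MRS = p_x/p_y = 2/4 = 0.5.
So (y/x)^3 = 0.125; taking the cube root, y/x = 0.5, i.e. y = 0.5·x.
Substitute into the budget 2·x + 4·y = 48: 4·x = 48, so x* = 12 and y* = 0.5·12 = 6.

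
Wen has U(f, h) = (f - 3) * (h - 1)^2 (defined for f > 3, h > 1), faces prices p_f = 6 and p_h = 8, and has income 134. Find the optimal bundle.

MU_f = (h−1)^2, MU_h = 2·(f−3)·(h−1).
MRS = (1/2)·(h−1)/(f−3).
Tangency: set MRS = p_f/p_h = 6/8 = 0.75.
So (1/2)·(h − 1)/(f − 3) = 0.75, i.e. (h − 1) = 1.5·(f − 3).
Rewrite the budget in excess-of-subsistence terms: 6·(f − 3) + 8·(h − 1) = 134 − 6·3 − 8·1 = 108.
Substituting, 18·(f − 3) = 108, so f − 3 = 6 and f* = 9.
Then h − 1 = 1.5·6 = 9, so h* = 10.

f* = 9, h* = 10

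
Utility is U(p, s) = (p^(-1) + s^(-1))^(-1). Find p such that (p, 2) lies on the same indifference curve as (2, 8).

p = 8

U depends on (p, s) only through S = p^(-1) + s^(-1), so equal utility means equal S. At (2, 8): S = 0.625.
With s = 2: 2^(-1) = 0.5, so p^(-1) = 0.625 − 0.5 = 0.125.
Hence p = 1/0.125 = 8.
Check: U(8, 2) = 1.6.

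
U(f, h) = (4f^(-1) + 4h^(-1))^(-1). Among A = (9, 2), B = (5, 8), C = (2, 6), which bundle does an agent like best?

Evaluate utility at each bundle:
U(A) = 0.409.
U(B) = 0.769.
U(C) = 0.375.
Highest utility is B, so B ≻ A ≻ C.

Bundle B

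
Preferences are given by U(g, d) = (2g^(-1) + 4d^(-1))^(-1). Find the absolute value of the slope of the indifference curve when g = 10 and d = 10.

For CES with ρ = -1, MRS = (2/4)·(d/g)^2.
At (10, 10): MRS = 0.5.
That is, one extra unit of g is worth 0.5 units of d at the margin.

MRS = 0.5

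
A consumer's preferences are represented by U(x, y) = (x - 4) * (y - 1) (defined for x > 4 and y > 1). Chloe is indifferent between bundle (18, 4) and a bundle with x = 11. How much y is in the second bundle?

U(18, 4) = 42.
Set U(11, y) = 42 and solve.
With x = 11: (11 − 4) = 7, so (y − 1) = 42/7 = 6.
So y = 1 + 6 = 7.
Check: U(11, 7) = 42.

y = 7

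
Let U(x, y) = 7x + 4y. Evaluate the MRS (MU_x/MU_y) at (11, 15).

MRS = 1.75

MU_x = 7, MU_y = 4, so MRS = 7/4 = 1.75 at every bundle.
At (11, 15): MRS = 1.75.
That is, one extra unit of x is worth 1.75 units of y at the margin.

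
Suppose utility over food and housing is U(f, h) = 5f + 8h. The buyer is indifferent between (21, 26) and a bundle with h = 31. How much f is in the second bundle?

f = 13

U(21, 26) = 313.
Set U(f, 31) = 313 and solve.
5f + 8·31 = 313 ⇒ 5f = 65 ⇒ f = 13.
Check: U(13, 31) = 313.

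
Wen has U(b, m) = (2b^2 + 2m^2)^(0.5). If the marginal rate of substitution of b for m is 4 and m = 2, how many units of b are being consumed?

b = 8

For CES with ρ = 2, MRS = (m/b)^(-1).
Setting (2/b)^(-1) = 4 gives 2/b = 0.25 and b = 8.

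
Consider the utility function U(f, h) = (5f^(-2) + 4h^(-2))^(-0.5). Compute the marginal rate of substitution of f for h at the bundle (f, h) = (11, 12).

MRS = 2160/1331

For CES with ρ = -2, MRS = (5/4)·(h/f)^3.
At (11, 12): MRS = 2160/1331.
That is, one extra unit of f is worth 2160/1331 units of h at the margin.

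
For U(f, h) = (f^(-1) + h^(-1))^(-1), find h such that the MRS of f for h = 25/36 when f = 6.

h = 5

For CES with ρ = -1, MRS = (h/f)^2.
Setting (h/6)^2 = 25/36 gives h/6 = 5/6 and h = 5.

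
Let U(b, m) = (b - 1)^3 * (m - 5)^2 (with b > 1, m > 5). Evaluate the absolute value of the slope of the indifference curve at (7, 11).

MU_b = 3·(b−1)^2·(m−5)^2, MU_m = 2·(b−1)^3·(m−5).
MRS = (3/2)·(m−5)/(b−1).
At (7, 11): MRS = 1.5.
The indifference curve has slope −1.5 at this bundle.

MRS = 1.5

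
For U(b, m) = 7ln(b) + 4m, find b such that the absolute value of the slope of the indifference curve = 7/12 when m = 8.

MU_b = 7/b, MU_m = 4.
MRS = 7/b ÷ 4.
MRS depends only on b: 1.75/b = 7/12 ⇒ b = 1.75/(7/12) = 3.

b = 3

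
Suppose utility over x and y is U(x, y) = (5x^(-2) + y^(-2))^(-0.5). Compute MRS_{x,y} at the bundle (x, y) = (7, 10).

For CES with ρ = -2, MRS = (5/1)·(y/x)^3.
At (7, 10): MRS = 5000/343.
That is, one extra unit of x is worth 5000/343 units of y at the margin.

MRS = 5000/343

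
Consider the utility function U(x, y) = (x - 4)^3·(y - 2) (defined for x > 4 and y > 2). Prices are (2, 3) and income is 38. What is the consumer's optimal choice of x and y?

MU_x = 3·(x−4)^2·(y−2), MU_y = (x−4)^3.
MRS = (3/1)·(y−2)/(x−4).
Tangency: set MRS = p_x/p_y = 2/3.
So (3/1)·(y − 2)/(x − 4) = 2/3, i.e. (y − 2) = (2/9)·(x − 4).
Rewrite the budget in excess-of-subsistence terms: 2·(x − 4) + 3·(y − 2) = 38 − 2·4 − 3·2 = 24.
Substituting, (8/3)·(x − 4) = 24, so x − 4 = 9 and x* = 13.
Then y − 2 = (2/9)·9 = 2, so y* = 4.

x* = 13, y* = 4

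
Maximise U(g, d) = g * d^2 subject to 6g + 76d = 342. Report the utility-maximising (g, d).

MU_g = d^2 and MU_d = 2·g·d.
MRS = MU_g/MU_d = (1/2)·d/g.
Tangency: set MRS = p_g/p_d = 6/76 = 3/38.
So (1/2)·d/g = 3/38, i.e. d = (3/19)·g.
Substitute into the budget 6·g + 76·d = 342: 18·g = 342, so g* = 19.
Then d* = (3/19)·19 = 3.

g* = 19, d* = 3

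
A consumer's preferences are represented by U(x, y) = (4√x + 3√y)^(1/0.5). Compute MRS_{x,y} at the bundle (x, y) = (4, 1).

For CES with ρ = 0.5, MRS = (4/3)·√(y/x).
At (4, 1): MRS = 2/3.
So at (4, 1) the consumer would give up 2/3 units of y for one more unit of x.

MRS = 2/3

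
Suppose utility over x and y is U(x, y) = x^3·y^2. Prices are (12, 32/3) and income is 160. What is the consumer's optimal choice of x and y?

MU_x = 3·x^2·y^2 and MU_y = 2·x^3·y.
MRS = MU_x/MU_y = (3/2)·y/x.
Tangency: set MRS = p_x/p_y = 12/(32/3) = 1.125.
So (3/2)·y/x = 1.125, i.e. y = 0.75·x.
Substitute into the budget 12·x + (32/3)·y = 160: 20·x = 160, so x* = 8.
Then y* = 0.75·8 = 6.

x* = 8, y* = 6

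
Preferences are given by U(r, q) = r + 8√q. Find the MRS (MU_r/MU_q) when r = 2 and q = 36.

MRS = 1.5

MU_r = 1, MU_q = 8/(2√q).
MRS = 1 ÷ (8/(2√q)).
At (2, 36): MRS = 1.5.
The indifference curve has slope −1.5 at this bundle.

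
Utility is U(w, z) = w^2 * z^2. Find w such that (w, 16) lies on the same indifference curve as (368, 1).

w = 23

U(368, 1) = 135424.
Set U(w, 16) = 135424 and solve.
With z = 16: 16^2 = 256, so w^2 = 135424/256 = 529; taking the square root, w = 23.
Check: U(23, 16) = 135424.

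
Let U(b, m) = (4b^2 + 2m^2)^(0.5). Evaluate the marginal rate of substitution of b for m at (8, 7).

For CES with ρ = 2, MRS = (4/2)·(m/b)^(-1).
At (8, 7): MRS = 16/7.
The indifference curve has slope −16/7 at this bundle.

MRS = 16/7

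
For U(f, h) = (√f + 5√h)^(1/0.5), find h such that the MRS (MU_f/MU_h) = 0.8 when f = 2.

For CES with ρ = 0.5, MRS = (1/5)·√(h/f).
Setting (1/5)·√(h/2) = 0.8 gives √(h/2) = 4, so h/2 = 16 and h = 32.

h = 32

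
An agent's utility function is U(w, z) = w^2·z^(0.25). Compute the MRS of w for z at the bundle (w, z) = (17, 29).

MRS = 232/17

MU_w = 2·w·z^(0.25) and MU_z = 0.25·w^2·z^(-0.75).
MRS = MU_w/MU_z = (8)·z/w.
At (17, 29): MRS = 232/17.
So at (17, 29) the consumer would give up 232/17 units of z for one more unit of w.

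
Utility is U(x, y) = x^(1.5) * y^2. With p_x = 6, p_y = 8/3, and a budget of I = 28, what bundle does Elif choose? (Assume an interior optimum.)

MU_x = 1.5·√x·y^2 and MU_y = 2·x^(1.5)·y.
MRS = MU_x/MU_y = (0.75)·y/x.
Tangency: set MRS = p_x/p_y = 6/(8/3) = 2.25.
So (0.75)·y/x = 2.25, i.e. y = 3·x.
Substitute into the budget 6·x + (8/3)·y = 28: 14·x = 28, so x* = 2.
Then y* = 3·2 = 6.

x* = 2, y* = 6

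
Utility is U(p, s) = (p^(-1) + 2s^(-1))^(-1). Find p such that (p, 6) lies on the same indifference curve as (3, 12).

U depends on (p, s) only through S = p^(-1) + 2s^(-1), so equal utility means equal S. At (3, 12): S = 0.5.
With s = 6: 2·6^(-1) = 1/3, so p^(-1) = 0.5 − 1/3 = 1/6.
Hence p = 1/(1/6) = 6.
Check: U(6, 6) = 2.

p = 6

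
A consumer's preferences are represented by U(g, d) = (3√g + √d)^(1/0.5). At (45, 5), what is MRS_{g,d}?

MRS = 1

For CES with ρ = 0.5, MRS = (3/1)·√(d/g).
At (45, 5): MRS = 1.
The indifference curve has slope −1 at this bundle.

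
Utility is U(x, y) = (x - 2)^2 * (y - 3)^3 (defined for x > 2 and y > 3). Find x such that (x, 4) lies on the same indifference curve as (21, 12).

U(21, 12) = 263169.
Set U(x, 4) = 263169 and solve.
With y = 4: (4 − 3)^3 = 1, so (x − 2)^2 = 263169/1 = 263169.
Taking the square root (with x > 2): x − 2 = 513, so x = 515.
Check: U(515, 4) = 263169.

x = 515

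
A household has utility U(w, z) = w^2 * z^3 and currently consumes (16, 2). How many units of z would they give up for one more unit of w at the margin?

MU_w = 2·w·z^3 and MU_z = 3·w^2·z^2.
MRS = MU_w/MU_z = (2/3)·z/w.
At (16, 2): MRS = 1/12.
That is, one extra unit of w is worth 1/12 units of z at the margin.

MRS = 1/12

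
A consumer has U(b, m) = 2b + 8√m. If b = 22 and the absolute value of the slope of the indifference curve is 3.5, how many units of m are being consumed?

MU_b = 2, MU_m = 8/(2√m).
MRS = 2 ÷ (8/(2√m)).
MRS depends only on m: 0.5·√m = 3.5 ⇒ √m = 3.5/0.5 = 7 ⇒ m = 49.

m = 49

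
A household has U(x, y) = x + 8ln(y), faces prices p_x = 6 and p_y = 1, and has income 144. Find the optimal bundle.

x* = 16, y* = 48

MU_x = 1, MU_y = 8/y.
MRS = 1 ÷ (8/y).
Tangency: set MRS = p_x/p_y = 6/1 = 6.
MRS depends only on y: 0.125·y = 6 ⇒ y* = 6/0.125 = 48.
From the budget, 6·x = 144 − 1·48 = 96, so x* = 16.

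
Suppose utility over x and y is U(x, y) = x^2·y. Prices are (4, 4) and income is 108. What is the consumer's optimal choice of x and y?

MU_x = 2·x·y and MU_y = x^2.
MRS = MU_x/MU_y = (2/1)·y/x.
Tangency: set MRS = p_x/p_y = 4/4 = 1.
So (2/1)·y/x = 1, i.e. y = 0.5·x.
Substitute into the budget 4·x + 4·y = 108: 6·x = 108, so x* = 18.
Then y* = 0.5·18 = 9.

x* = 18, y* = 9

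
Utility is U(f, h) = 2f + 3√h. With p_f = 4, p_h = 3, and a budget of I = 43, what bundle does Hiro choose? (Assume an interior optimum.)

f* = 10, h* = 1

MU_f = 2, MU_h = 3/(2√h).
MRS = 2 ÷ (3/(2√h)).
Tangency: set MRS = p_f/p_h = 4/3.
MRS depends only on h: (4/3)·√h = 4/3 ⇒ √h = (4/3)/(4/3) = 1 ⇒ h* = 1.
From the budget, 4·f = 43 − 3·1 = 40, so f* = 10.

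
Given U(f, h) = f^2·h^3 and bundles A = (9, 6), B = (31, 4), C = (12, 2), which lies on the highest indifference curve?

Bundle B

Evaluate utility at each bundle:
U(A) = 17496.
U(B) = 61504.
U(C) = 1152.
Highest utility is B, so B ≻ A ≻ C.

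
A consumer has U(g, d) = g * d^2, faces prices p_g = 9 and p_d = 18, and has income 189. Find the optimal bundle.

MU_g = d^2 and MU_d = 2·g·d.
MRS = MU_g/MU_d = (1/2)·d/g.
Tangency: set MRS = p_g/p_d = 9/18 = 0.5.
So (1/2)·d/g = 0.5, i.e. d = g.
Substitute into the budget 9·g + 18·d = 189: 27·g = 189, so g* = 7.
Then d* = 7.

g* = 7, d* = 7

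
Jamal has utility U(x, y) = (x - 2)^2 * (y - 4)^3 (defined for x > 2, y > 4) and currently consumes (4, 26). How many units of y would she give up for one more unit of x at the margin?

MRS = 22/3

MU_x = 2·(x−2)·(y−4)^3, MU_y = 3·(x−2)^2·(y−4)^2.
MRS = (2/3)·(y−4)/(x−2).
At (4, 26): MRS = 22/3.
So at (4, 26) the consumer would give up 22/3 units of y for one more unit of x.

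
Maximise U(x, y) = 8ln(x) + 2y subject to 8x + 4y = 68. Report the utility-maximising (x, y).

MU_x = 8/x, MU_y = 2.
MRS = 8/x ÷ 2.
Tangency: set MRS = p_x/p_y = 8/4 = 2.
MRS depends only on x: 4/x = 2 ⇒ x* = 4/2 = 2.
From the budget, 4·y = 68 − 8·2 = 52, so y* = 13.

x* = 2, y* = 13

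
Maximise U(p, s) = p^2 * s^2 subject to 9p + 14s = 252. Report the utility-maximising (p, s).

MU_p = 2·p·s^2 and MU_s = 2·p^2·s.
MRS = MU_p/MU_s = s/p.
Tangency: set MRS = p_p/p_s = 9/14.
So s/p = 9/14, i.e. s = (9/14)·p.
Substitute into the budget 9·p + 14·s = 252: 18·p = 252, so p* = 14.
Then s* = (9/14)·14 = 9.

p* = 14, s* = 9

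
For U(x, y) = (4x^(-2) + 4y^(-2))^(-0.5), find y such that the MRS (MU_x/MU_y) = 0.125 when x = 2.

y = 1

For CES with ρ = -2, MRS = (y/x)^3.
Setting (y/2)^3 = 0.125 gives y/2 = 0.5 and y = 1.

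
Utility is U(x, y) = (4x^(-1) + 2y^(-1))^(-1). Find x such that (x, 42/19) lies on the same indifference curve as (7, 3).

U depends on (x, y) only through S = 4x^(-1) + 2y^(-1), so equal utility means equal S. At (7, 3): S = 26/21.
With y = 42/19: 2·(42/19)^(-1) = 19/21, so 4x^(-1) = 26/21 − 19/21 = 1/3, i.e. x^(-1) = 1/12.
Hence x = 1/(1/12) = 12.
Check: U(12, 42/19) = 0.8077.

x = 12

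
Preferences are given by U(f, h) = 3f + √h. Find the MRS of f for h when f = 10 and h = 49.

MU_f = 3, MU_h = 1/(2√h).
MRS = 3 ÷ (1/(2√h)).
At (10, 49): MRS = 42.
So at (10, 49) the consumer would give up 42 units of h for one more unit of f.

MRS = 42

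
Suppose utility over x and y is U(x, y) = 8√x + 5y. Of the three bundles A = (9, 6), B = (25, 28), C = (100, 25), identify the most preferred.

Bundle C

Evaluate utility at each bundle:
U(A) = 54.000.
U(B) = 180.000.
U(C) = 205.000.
Highest utility is C, so C ≻ B ≻ A.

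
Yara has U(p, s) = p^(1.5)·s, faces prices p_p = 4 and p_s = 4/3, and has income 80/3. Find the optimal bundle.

p* = 4, s* = 8

MU_p = 1.5·√p·s and MU_s = p^(1.5).
MRS = MU_p/MU_s = (1.5)·s/p.
Tangency: set MRS = p_p/p_s = 4/(4/3) = 3.
So (1.5)·s/p = 3, i.e. s = 2·p.
Substitute into the budget 4·p + (4/3)·s = 80/3: (20/3)·p = 80/3, so p* = 4.
Then s* = 2·4 = 8.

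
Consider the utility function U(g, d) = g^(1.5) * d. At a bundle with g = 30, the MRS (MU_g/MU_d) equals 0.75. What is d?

MU_g = 1.5·√g·d and MU_d = g^(1.5).
MRS = MU_g/MU_d = (1.5)·d/g.
Substitute g = 30: MRS = d/20. Setting d/20 = 0.75 gives d = 0.75·20 = 15.

d = 15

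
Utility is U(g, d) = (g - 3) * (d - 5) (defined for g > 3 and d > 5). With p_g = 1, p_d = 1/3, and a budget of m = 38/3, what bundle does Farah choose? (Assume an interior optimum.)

g* = 7, d* = 17

MU_g = (d−5), MU_d = (g−3).
MRS = (d−5)/(g−3).
Tangency: set MRS = p_g/p_d = 1/(1/3) = 3.
So (d − 5)/(g − 3) = 3, i.e. (d − 5) = 3·(g − 3).
Rewrite the budget in excess-of-subsistence terms: 1·(g − 3) + (1/3)·(d − 5) = 38/3 − 1·3 − (1/3)·5 = 8.
Substituting, 2·(g − 3) = 8, so g − 3 = 4 and g* = 7.
Then d − 5 = 3·4 = 12, so d* = 17.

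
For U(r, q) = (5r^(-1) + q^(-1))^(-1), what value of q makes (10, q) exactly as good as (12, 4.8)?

q = 8

U depends on (r, q) only through S = 5r^(-1) + q^(-1), so equal utility means equal S. At (12, 4.8): S = 0.625.
With r = 10: 5·10^(-1) = 0.5, so q^(-1) = 0.625 − 0.5 = 0.125.
Hence q = 1/0.125 = 8.
Check: U(10, 8) = 1.6.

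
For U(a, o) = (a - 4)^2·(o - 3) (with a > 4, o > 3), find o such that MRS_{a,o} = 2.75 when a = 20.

o = 25

MU_a = 2·(a−4)·(o−3), MU_o = (a−4)^2.
MRS = (2/1)·(o−3)/(a−4).
Substitute a = 20: MRS = (o − 3)/8. Setting this equal to 2.75 gives o − 3 = 2.75·8 = 22, so o = 25.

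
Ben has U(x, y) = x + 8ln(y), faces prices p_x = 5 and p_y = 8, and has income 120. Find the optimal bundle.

MU_x = 1, MU_y = 8/y.
MRS = 1 ÷ (8/y).
Tangency: set MRS = p_x/p_y = 5/8 = 0.625.
MRS depends only on y: 0.125·y = 0.625 ⇒ y* = 0.625/0.125 = 5.
From the budget, 5·x = 120 − 8·5 = 80, so x* = 16.

x* = 16, y* = 5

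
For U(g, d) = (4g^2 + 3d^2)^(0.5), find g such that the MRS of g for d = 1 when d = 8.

For CES with ρ = 2, MRS = (4/3)·(d/g)^(-1).
Setting (4/3)·(8/g)^(-1) = 1 gives (8/g)^(-1) = 0.75, so 8/g = 4/3 and g = 6.

g = 6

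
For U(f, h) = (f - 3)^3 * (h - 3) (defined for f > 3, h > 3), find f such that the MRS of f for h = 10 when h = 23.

MU_f = 3·(f−3)^2·(h−3), MU_h = (f−3)^3.
MRS = (3/1)·(h−3)/(f−3).
Substitute h = 23: MRS = 60/(f − 3). Setting this equal to 10 gives f − 3 = 60/10 = 6, so f = 9.

f = 9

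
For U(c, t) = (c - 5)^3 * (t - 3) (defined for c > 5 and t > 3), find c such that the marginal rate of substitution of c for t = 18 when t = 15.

c = 7

MU_c = 3·(c−5)^2·(t−3), MU_t = (c−5)^3.
MRS = (3/1)·(t−3)/(c−5).
Substitute t = 15: MRS = 36/(c − 5). Setting this equal to 18 gives c − 5 = 36/18 = 2, so c = 7.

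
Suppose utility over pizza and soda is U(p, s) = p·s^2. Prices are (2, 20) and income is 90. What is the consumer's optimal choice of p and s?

p* = 15, s* = 3

MU_p = s^2 and MU_s = 2·p·s.
MRS = MU_p/MU_s = (1/2)·s/p.
Tangency: set MRS = p_p/p_s = 2/20 = 0.1.
So (1/2)·s/p = 0.1, i.e. s = 0.2·p.
Substitute into the budget 2·p + 20·s = 90: 6·p = 90, so p* = 15.
Then s* = 0.2·15 = 3.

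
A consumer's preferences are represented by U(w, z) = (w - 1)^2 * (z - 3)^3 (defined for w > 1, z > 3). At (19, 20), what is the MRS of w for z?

MU_w = 2·(w−1)·(z−3)^3, MU_z = 3·(w−1)^2·(z−3)^2.
MRS = (2/3)·(z−3)/(w−1).
At (19, 20): MRS = 17/27.
That is, one extra unit of w is worth 17/27 units of z at the margin.

MRS = 17/27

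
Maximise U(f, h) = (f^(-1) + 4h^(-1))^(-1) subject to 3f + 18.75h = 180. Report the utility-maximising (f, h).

For CES with ρ = -1, MRS = (1/4)·(h/f)^2.
Tangency: set MRS = p_f/p_h = 3/18.75 = 4/25.
So (h/f)^2 = 16/25; taking the square root, h/f = 0.8, i.e. h = 0.8·f.
Substitute into the budget 3·f + 18.75·h = 180: 18·f = 180, so f* = 10 and h* = 0.8·10 = 8.

f* = 10, h* = 8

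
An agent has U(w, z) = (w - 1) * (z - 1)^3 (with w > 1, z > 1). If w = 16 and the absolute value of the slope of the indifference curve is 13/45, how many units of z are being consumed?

MU_w = (z−1)^3, MU_z = 3·(w−1)·(z−1)^2.
MRS = (1/3)·(z−1)/(w−1).
Substitute w = 16: MRS = (z − 1)/45. Setting this equal to 13/45 gives z − 1 = (13/45)·45 = 13, so z = 14.

z = 14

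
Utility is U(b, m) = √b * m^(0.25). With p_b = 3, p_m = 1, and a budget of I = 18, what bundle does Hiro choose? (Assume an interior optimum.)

MU_b = 0.5·b^(-0.5)·m^(0.25) and MU_m = 0.25·√b·m^(-0.75).
MRS = MU_b/MU_m = (2)·m/b.
Tangency: set MRS = p_b/p_m = 3/1 = 3.
So (2)·m/b = 3, i.e. m = 1.5·b.
Substitute into the budget 3·b + 1·m = 18: 4.5·b = 18, so b* = 4.
Then m* = 1.5·4 = 6.

b* = 4, m* = 6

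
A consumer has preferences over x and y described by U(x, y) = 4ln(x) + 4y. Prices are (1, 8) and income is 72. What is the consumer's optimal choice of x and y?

MU_x = 4/x, MU_y = 4.
MRS = 4/x ÷ 4.
Tangency: set MRS = p_x/p_y = 1/8 = 0.125.
MRS depends only on x: 1/x = 0.125 ⇒ x* = 1/0.125 = 8.
From the budget, 8·y = 72 − 1·8 = 64, so y* = 8.

x* = 8, y* = 8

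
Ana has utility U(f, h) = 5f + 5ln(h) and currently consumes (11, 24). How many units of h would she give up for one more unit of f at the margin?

MRS = 24

MU_f = 5, MU_h = 5/h.
MRS = 5 ÷ (5/h).
At (11, 24): MRS = 24.
That is, one extra unit of f is worth 24 units of h at the margin.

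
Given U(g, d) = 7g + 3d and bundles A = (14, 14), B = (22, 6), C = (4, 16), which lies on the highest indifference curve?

Bundle B

Evaluate utility at each bundle:
U(A) = 140.
U(B) = 172.
U(C) = 76.
Highest utility is B, so B ≻ A ≻ C.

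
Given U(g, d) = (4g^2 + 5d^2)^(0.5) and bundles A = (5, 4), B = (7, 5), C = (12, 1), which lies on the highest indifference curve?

Evaluate utility at each bundle:
U(A) = 13.416.
U(B) = 17.916.
U(C) = 24.104.
Highest utility is C, so C ≻ B ≻ A.

Bundle C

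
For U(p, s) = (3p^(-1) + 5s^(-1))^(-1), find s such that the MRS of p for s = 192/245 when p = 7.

For CES with ρ = -1, MRS = (3/5)·(s/p)^2.
Setting (3/5)·(s/7)^2 = 192/245 gives (s/7)^2 = 64/49, so s/7 = 8/7 and s = 8.

s = 8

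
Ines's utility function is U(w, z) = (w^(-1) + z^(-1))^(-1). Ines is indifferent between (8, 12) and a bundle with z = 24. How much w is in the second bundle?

w = 6

U depends on (w, z) only through S = w^(-1) + z^(-1), so equal utility means equal S. At (8, 12): S = 5/24.
With z = 24: 24^(-1) = 1/24, so w^(-1) = 5/24 − 1/24 = 1/6.
Hence w = 1/(1/6) = 6.
Check: U(6, 24) = 4.8.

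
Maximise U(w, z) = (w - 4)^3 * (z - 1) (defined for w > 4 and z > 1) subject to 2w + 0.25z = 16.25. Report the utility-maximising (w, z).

w* = 7, z* = 9

MU_w = 3·(w−4)^2·(z−1), MU_z = (w−4)^3.
MRS = (3/1)·(z−1)/(w−4).
Tangency: set MRS = p_w/p_z = 2/0.25 = 8.
So (3/1)·(z − 1)/(w − 4) = 8, i.e. (z − 1) = (8/3)·(w − 4).
Rewrite the budget in excess-of-subsistence terms: 2·(w − 4) + 0.25·(z − 1) = 16.25 − 2·4 − 0.25·1 = 8.
Substituting, (8/3)·(w − 4) = 8, so w − 4 = 3 and w* = 7.
Then z − 1 = (8/3)·3 = 8, so z* = 9.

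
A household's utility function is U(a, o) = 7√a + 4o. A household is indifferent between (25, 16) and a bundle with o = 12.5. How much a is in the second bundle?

U(25, 16) = 99.
Set U(a, 12.5) = 99 and solve.
With o = 12.5: 7√a = 99 − 4·12.5 = 49, so √a = 7 and a = 49.
Check: U(49, 12.5) = 99.

a = 49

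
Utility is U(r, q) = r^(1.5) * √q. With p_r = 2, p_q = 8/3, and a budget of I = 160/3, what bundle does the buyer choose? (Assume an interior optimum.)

MU_r = 1.5·√r·√q and MU_q = 0.5·r^(1.5)·q^(-0.5).
MRS = MU_r/MU_q = (3)·q/r.
Tangency: set MRS = p_r/p_q = 2/(8/3) = 0.75.
So (3)·q/r = 0.75, i.e. q = 0.25·r.
Substitute into the budget 2·r + (8/3)·q = 160/3: (8/3)·r = 160/3, so r* = 20.
Then q* = 0.25·20 = 5.

r* = 20, q* = 5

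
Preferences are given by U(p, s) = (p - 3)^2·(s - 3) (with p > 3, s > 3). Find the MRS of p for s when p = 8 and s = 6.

MU_p = 2·(p−3)·(s−3), MU_s = (p−3)^2.
MRS = (2/1)·(s−3)/(p−3).
At (8, 6): MRS = 1.2.
So at (8, 6) the consumer would give up 1.2 units of s for one more unit of p.

MRS = 1.2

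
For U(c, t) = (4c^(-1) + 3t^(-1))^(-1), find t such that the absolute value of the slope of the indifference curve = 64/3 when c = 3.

t = 12

For CES with ρ = -1, MRS = (4/3)·(t/c)^2.
Setting (4/3)·(t/3)^2 = 64/3 gives (t/3)^2 = 16, so t/3 = 4 and t = 12.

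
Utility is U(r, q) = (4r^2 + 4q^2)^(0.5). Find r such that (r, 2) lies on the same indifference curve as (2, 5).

U depends on (r, q) only through S = 4r^2 + 4q^2, so equal utility means equal S. At (2, 5): S = 116.
With q = 2: 4·2^2 = 16, so 4r^2 = 116 − 16 = 100, i.e. r^2 = 25.
Hence r = √25 = 5.
Check: U(5, 2) = 10.7703.

r = 5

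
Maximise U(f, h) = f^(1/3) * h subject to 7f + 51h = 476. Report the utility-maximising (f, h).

f* = 17, h* = 7

MU_f = 1/3·f^(-2/3)·h and MU_h = f^(1/3).
MRS = MU_f/MU_h = (1/3)·h/f.
Tangency: set MRS = p_f/p_h = 7/51.
So (1/3)·h/f = 7/51, i.e. h = (7/17)·f.
Substitute into the budget 7·f + 51·h = 476: 28·f = 476, so f* = 17.
Then h* = (7/17)·17 = 7.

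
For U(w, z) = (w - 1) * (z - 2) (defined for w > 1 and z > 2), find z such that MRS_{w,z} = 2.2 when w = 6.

z = 13

MU_w = (z−2), MU_z = (w−1).
MRS = (z−2)/(w−1).
Substitute w = 6: MRS = (z − 2)/5. Setting this equal to 2.2 gives z − 2 = 2.2·5 = 11, so z = 13.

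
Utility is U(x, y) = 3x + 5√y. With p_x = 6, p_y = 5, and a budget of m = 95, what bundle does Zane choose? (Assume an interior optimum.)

x* = 15, y* = 1

MU_x = 3, MU_y = 5/(2√y).
MRS = 3 ÷ (5/(2√y)).
Tangency: set MRS = p_x/p_y = 6/5 = 1.2.
MRS depends only on y: 1.2·√y = 1.2 ⇒ √y = 1.2/1.2 = 1 ⇒ y* = 1.
From the budget, 6·x = 95 − 5·1 = 90, so x* = 15.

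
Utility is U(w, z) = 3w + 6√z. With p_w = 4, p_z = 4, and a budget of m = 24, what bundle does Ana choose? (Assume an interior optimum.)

w* = 5, z* = 1

MU_w = 3, MU_z = 6/(2√z).
MRS = 3 ÷ (6/(2√z)).
Tangency: set MRS = p_w/p_z = 4/4 = 1.
MRS depends only on z: √z = 1 ⇒ √z = 1 ⇒ z* = 1.
From the budget, 4·w = 24 − 4·1 = 20, so w* = 5.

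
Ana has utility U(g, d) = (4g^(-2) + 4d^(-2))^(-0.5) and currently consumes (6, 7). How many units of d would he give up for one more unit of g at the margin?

MRS = 343/216

For CES with ρ = -2, MRS = (d/g)^3.
At (6, 7): MRS = 343/216.
So at (6, 7) the consumer would give up 343/216 units of d for one more unit of g.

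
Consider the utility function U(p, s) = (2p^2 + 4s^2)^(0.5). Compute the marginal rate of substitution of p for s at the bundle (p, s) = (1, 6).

For CES with ρ = 2, MRS = (2/4)·(s/p)^(-1).
At (1, 6): MRS = 1/12.
So at (1, 6) the consumer would give up 1/12 units of s for one more unit of p.

MRS = 1/12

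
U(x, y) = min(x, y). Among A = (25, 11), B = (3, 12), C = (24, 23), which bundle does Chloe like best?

Evaluate utility at each bundle:
U(A) = 11.
U(B) = 3.
U(C) = 23.
Highest utility is C, so C ≻ A ≻ B.

Bundle C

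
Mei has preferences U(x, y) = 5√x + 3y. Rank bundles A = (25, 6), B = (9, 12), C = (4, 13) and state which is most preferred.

Evaluate utility at each bundle:
U(A) = 43.000.
U(B) = 51.000.
U(C) = 49.000.
Highest utility is B, so B ≻ C ≻ A.

Bundle B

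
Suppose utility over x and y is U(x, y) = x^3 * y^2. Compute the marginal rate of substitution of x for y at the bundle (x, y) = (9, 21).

MU_x = 3·x^2·y^2 and MU_y = 2·x^3·y.
MRS = MU_x/MU_y = (3/2)·y/x.
At (9, 21): MRS = 3.5.
So at (9, 21) the consumer would give up 3.5 units of y for one more unit of x.

MRS = 3.5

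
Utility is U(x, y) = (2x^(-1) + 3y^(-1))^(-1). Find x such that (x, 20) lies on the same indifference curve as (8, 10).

x = 5

U depends on (x, y) only through S = 2x^(-1) + 3y^(-1), so equal utility means equal S. At (8, 10): S = 0.55.
With y = 20: 3·20^(-1) = 0.15, so 2x^(-1) = 0.55 − 0.15 = 0.4, i.e. x^(-1) = 0.2.
Hence x = 1/0.2 = 5.
Check: U(5, 20) = 1.8182.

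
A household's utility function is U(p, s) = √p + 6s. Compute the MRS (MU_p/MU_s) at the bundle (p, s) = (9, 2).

MRS = 1/36

MU_p = 1/(2√p), MU_s = 6.
MRS = 1/(2√p) ÷ 6.
At (9, 2): MRS = 1/36.
That is, one extra unit of p is worth 1/36 units of s at the margin.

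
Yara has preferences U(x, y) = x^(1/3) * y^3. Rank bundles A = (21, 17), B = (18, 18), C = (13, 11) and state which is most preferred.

Bundle B

Evaluate utility at each bundle:
U(A) = 13554.594.
U(B) = 15284.164.
U(C) = 3129.626.
Highest utility is B, so B ≻ A ≻ C.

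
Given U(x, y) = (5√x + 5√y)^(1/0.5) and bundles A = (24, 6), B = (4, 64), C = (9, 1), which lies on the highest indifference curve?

Evaluate utility at each bundle:
U(A) = 1350.000.
U(B) = 2500.000.
U(C) = 400.000.
Highest utility is B, so B ≻ A ≻ C.

Bundle B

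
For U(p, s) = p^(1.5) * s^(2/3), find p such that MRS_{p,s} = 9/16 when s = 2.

MU_p = 1.5·√p·s^(2/3) and MU_s = 2/3·p^(1.5)·s^(-1/3).
MRS = MU_p/MU_s = (2.25)·s/p.
Substitute s = 2: MRS = 4.5/p. Setting 4.5/p = 9/16 gives p = 4.5/(9/16) = 8.

p = 8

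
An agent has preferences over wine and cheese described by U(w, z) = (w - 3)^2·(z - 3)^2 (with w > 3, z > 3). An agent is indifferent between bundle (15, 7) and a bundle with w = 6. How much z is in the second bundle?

z = 19

U(15, 7) = 2304.
Set U(6, z) = 2304 and solve.
With w = 6: (6 − 3)^2 = 9, so (z − 3)^2 = 2304/9 = 256.
Taking the square root (with z > 3): z − 3 = 16, so z = 19.
Check: U(6, 19) = 2304.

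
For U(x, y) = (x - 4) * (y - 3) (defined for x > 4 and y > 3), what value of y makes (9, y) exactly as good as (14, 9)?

y = 15

U(14, 9) = 60.
Set U(9, y) = 60 and solve.
With x = 9: (9 − 4) = 5, so (y − 3) = 60/5 = 12.
So y = 3 + 12 = 15.
Check: U(9, 15) = 60.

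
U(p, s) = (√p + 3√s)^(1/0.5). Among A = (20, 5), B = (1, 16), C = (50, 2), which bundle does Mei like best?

Evaluate utility at each bundle:
U(A) = 125.000.
U(B) = 169.000.
U(C) = 128.000.
Highest utility is B, so B ≻ C ≻ A.

Bundle B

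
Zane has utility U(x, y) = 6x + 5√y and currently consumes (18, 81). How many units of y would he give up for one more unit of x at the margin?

MRS = 21.6

MU_x = 6, MU_y = 5/(2√y).
MRS = 6 ÷ (5/(2√y)).
At (18, 81): MRS = 21.6.
The indifference curve has slope −21.6 at this bundle.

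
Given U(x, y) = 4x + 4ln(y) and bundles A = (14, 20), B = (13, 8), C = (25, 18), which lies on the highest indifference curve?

Bundle C

Evaluate utility at each bundle:
U(A) = 67.983.
U(B) = 60.318.
U(C) = 111.561.
Highest utility is C, so C ≻ A ≻ B.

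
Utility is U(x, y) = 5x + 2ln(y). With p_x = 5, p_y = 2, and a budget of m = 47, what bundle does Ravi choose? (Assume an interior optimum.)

x* = 9, y* = 1

MU_x = 5, MU_y = 2/y.
MRS = 5 ÷ (2/y).
Tangency: set MRS = p_x/p_y = 5/2 = 2.5.
MRS depends only on y: 2.5·y = 2.5 ⇒ y* = 2.5/2.5 = 1.
From the budget, 5·x = 47 − 2·1 = 45, so x* = 9.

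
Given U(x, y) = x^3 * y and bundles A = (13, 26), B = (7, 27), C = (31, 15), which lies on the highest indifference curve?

Bundle C

Evaluate utility at each bundle:
U(A) = 57122.
U(B) = 9261.
U(C) = 446865.
Highest utility is C, so C ≻ A ≻ B.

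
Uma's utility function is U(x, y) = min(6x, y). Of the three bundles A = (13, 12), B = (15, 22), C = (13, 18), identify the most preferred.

Bundle B

Evaluate utility at each bundle:
U(A) = 12.
U(B) = 22.
U(C) = 18.
Highest utility is B, so B ≻ C ≻ A.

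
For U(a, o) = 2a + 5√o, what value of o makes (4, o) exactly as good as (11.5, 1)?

U(11.5, 1) = 28.
Set U(4, o) = 28 and solve.
With a = 4: 5√o = 28 − 2·4 = 20, so √o = 4 and o = 16.
Check: U(4, 16) = 28.

o = 16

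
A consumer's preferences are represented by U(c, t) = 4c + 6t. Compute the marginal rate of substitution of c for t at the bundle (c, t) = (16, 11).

MRS = 2/3

MU_c = 4, MU_t = 6, so MRS = 4/6 = 2/3 at every bundle.
At (16, 11): MRS = 2/3.
The indifference curve has slope −2/3 at this bundle.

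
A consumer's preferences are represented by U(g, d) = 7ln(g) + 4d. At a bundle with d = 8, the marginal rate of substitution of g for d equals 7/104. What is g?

g = 26

MU_g = 7/g, MU_d = 4.
MRS = 7/g ÷ 4.
MRS depends only on g: 1.75/g = 7/104 ⇒ g = 1.75/(7/104) = 26.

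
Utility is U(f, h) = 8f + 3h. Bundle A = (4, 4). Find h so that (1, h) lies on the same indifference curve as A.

U(4, 4) = 44.
Set U(1, h) = 44 and solve.
8·1 + 3h = 44 ⇒ 3h = 36 ⇒ h = 12.
Check: U(1, 12) = 44.

h = 12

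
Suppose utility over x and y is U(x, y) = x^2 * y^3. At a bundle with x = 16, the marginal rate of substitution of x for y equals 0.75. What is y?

MU_x = 2·x·y^3 and MU_y = 3·x^2·y^2.
MRS = MU_x/MU_y = (2/3)·y/x.
Substitute x = 16: MRS = y/24. Setting y/24 = 0.75 gives y = 0.75·24 = 18.

y = 18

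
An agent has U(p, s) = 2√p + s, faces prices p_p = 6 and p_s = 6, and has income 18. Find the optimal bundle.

p* = 1, s* = 2

MU_p = 2/(2√p), MU_s = 1.
MRS = 2/(2√p) ÷ 1.
Tangency: set MRS = p_p/p_s = 6/6 = 1.
MRS depends only on p: 1/√p = 1 ⇒ √p = 1/1 = 1 ⇒ p* = 1.
From the budget, 6·s = 18 − 6·1 = 12, so s* = 2.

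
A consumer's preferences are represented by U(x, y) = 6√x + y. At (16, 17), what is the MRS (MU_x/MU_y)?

MU_x = 6/(2√x), MU_y = 1.
MRS = 6/(2√x) ÷ 1.
At (16, 17): MRS = 0.75.
The indifference curve has slope −0.75 at this bundle.

MRS = 0.75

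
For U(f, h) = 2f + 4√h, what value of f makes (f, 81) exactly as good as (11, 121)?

U(11, 121) = 66.
Set U(f, 81) = 66 and solve.
With h = 81: √81 = 9, so 2f = 66 − 4·9 = 30 and f = 15.
Check: U(15, 81) = 66.

f = 15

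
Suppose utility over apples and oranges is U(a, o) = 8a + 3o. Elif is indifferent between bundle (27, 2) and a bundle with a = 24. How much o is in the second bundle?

o = 10

U(27, 2) = 222.
Set U(24, o) = 222 and solve.
8·24 + 3o = 222 ⇒ 3o = 30 ⇒ o = 10.
Check: U(24, 10) = 222.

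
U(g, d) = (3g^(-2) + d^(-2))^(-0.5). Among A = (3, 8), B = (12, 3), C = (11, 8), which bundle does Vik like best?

Bundle C

Evaluate utility at each bundle:
U(A) = 1.693.
U(B) = 2.753.
U(C) = 4.974.
Highest utility is C, so C ≻ B ≻ A.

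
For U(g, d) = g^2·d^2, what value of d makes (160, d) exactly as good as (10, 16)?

U(10, 16) = 25600.
Set U(160, d) = 25600 and solve.
With g = 160: 160^2 = 25600, so d^2 = 25600/25600 = 1; taking the square root, d = 1.
Check: U(160, 1) = 25600.

d = 1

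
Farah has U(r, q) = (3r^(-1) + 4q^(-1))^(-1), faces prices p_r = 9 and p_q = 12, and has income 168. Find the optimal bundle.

For CES with ρ = -1, MRS = (3/4)·(q/r)^2.
Tangency: set MRS = p_r/p_q = 9/12 = 0.75.
So (q/r)^2 = 1; taking the square root, q/r = 1, i.e. q = r.
Substitute into the budget 9·r + 12·q = 168: 21·r = 168, so r* = 8 and q* = 8.

r* = 8, q* = 8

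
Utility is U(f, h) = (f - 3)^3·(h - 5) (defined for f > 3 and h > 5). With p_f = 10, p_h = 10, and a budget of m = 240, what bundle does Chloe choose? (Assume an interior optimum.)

f* = 15, h* = 9

MU_f = 3·(f−3)^2·(h−5), MU_h = (f−3)^3.
MRS = (3/1)·(h−5)/(f−3).
Tangency: set MRS = p_f/p_h = 10/10 = 1.
So (3/1)·(h − 5)/(f − 3) = 1, i.e. (h − 5) = (1/3)·(f − 3).
Rewrite the budget in excess-of-subsistence terms: 10·(f − 3) + 10·(h − 5) = 240 − 10·3 − 10·5 = 160.
Substituting, (40/3)·(f − 3) = 160, so f − 3 = 12 and f* = 15.
Then h − 5 = (1/3)·12 = 4, so h* = 9.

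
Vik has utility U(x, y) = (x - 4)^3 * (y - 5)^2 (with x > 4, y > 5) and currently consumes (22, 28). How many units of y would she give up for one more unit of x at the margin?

MRS = 23/12

MU_x = 3·(x−4)^2·(y−5)^2, MU_y = 2·(x−4)^3·(y−5).
MRS = (3/2)·(y−5)/(x−4).
At (22, 28): MRS = 23/12.
So at (22, 28) the consumer would give up 23/12 units of y for one more unit of x.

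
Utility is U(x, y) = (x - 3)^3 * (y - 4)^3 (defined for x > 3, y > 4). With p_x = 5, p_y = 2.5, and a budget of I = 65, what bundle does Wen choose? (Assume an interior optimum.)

x* = 7, y* = 12

MU_x = 3·(x−3)^2·(y−4)^3, MU_y = 3·(x−3)^3·(y−4)^2.
MRS = (y−4)/(x−3).
Tangency: set MRS = p_x/p_y = 5/2.5 = 2.
So (y − 4)/(x − 3) = 2, i.e. (y − 4) = 2·(x − 3).
Rewrite the budget in excess-of-subsistence terms: 5·(x − 3) + 2.5·(y − 4) = 65 − 5·3 − 2.5·4 = 40.
Substituting, 10·(x − 3) = 40, so x − 3 = 4 and x* = 7.
Then y − 4 = 2·4 = 8, so y* = 12.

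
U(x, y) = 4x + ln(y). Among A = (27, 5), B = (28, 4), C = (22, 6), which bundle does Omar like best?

Bundle B

Evaluate utility at each bundle:
U(A) = 109.609.
U(B) = 113.386.
U(C) = 89.792.
Highest utility is B, so B ≻ A ≻ C.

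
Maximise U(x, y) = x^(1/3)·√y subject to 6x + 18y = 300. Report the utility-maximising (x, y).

x* = 20, y* = 10

MU_x = 1/3·x^(-2/3)·√y and MU_y = 0.5·x^(1/3)·y^(-0.5).
MRS = MU_x/MU_y = (2/3)·y/x.
Tangency: set MRS = p_x/p_y = 6/18 = 1/3.
So (2/3)·y/x = 1/3, i.e. y = 0.5·x.
Substitute into the budget 6·x + 18·y = 300: 15·x = 300, so x* = 20.
Then y* = 0.5·20 = 10.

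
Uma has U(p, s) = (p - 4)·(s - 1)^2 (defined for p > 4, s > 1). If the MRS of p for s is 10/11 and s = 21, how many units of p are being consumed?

p = 15

MU_p = (s−1)^2, MU_s = 2·(p−4)·(s−1).
MRS = (1/2)·(s−1)/(p−4).
Substitute s = 21: MRS = 10/(p − 4). Setting this equal to 10/11 gives p − 4 = 10/(10/11) = 11, so p = 15.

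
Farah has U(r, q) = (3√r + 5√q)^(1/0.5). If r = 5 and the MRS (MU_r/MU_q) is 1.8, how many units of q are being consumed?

q = 45

For CES with ρ = 0.5, MRS = (3/5)·√(q/r).
Setting (3/5)·√(q/5) = 1.8 gives √(q/5) = 3, so q/5 = 9 and q = 45.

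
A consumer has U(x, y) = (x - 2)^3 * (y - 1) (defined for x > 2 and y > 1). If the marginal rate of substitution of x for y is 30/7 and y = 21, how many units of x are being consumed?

MU_x = 3·(x−2)^2·(y−1), MU_y = (x−2)^3.
MRS = (3/1)·(y−1)/(x−2).
Substitute y = 21: MRS = 60/(x − 2). Setting this equal to 30/7 gives x − 2 = 60/(30/7) = 14, so x = 16.

x = 16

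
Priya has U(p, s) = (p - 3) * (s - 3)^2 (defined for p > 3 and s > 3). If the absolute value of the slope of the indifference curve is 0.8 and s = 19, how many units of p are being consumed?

p = 13

MU_p = (s−3)^2, MU_s = 2·(p−3)·(s−3).
MRS = (1/2)·(s−3)/(p−3).
Substitute s = 19: MRS = 8/(p − 3). Setting this equal to 0.8 gives p − 3 = 8/0.8 = 10, so p = 13.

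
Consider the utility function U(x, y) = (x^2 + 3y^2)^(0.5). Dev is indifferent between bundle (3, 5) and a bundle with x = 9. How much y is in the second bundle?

U depends on (x, y) only through S = x^2 + 3y^2, so equal utility means equal S. At (3, 5): S = 84.
With x = 9: 9^2 = 81, so 3y^2 = 84 − 81 = 3, i.e. y^2 = 1.
Hence y = √1 = 1.
Check: U(9, 1) = 9.1652.

y = 1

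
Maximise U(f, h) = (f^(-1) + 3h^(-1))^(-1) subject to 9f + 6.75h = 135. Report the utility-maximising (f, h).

f* = 6, h* = 12

For CES with ρ = -1, MRS = (1/3)·(h/f)^2.
Tangency: set MRS = p_f/p_h = 9/6.75 = 4/3.
So (h/f)^2 = 4; taking the square root, h/f = 2, i.e. h = 2·f.
Substitute into the budget 9·f + 6.75·h = 135: 22.5·f = 135, so f* = 6 and h* = 2·6 = 12.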